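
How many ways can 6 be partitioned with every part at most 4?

Enumerating:
4+2
4+1+1
3+3
3+2+1
3+1+1+1
2+2+2
2+2+1+1
2+1+1+1+1
1+1+1+1+1+1

9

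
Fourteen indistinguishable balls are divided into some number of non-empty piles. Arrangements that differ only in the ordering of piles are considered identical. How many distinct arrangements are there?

135

Counting exhaustively, 135 partitions satisfy the conditions.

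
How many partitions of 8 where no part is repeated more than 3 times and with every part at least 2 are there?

6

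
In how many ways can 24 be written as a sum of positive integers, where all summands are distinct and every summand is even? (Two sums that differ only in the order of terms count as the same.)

Enumerating:
24
22, 2
20, 4
18, 6
18, 4, 2
16, 8
16, 6, 2
14, 10
14, 8, 2
14, 6, 4
12, 10, 2
12, 8, 4
12, 6, 4, 2
10, 8, 6
10, 8, 4, 2

15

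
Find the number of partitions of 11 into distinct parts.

12

The partitions of 11 that satisfy the conditions:
11
10 + 1
9 + 2
8 + 3
8 + 2 + 1
7 + 4
7 + 3 + 1
6 + 5
6 + 4 + 1
6 + 3 + 2
5 + 4 + 2
5 + 3 + 2 + 1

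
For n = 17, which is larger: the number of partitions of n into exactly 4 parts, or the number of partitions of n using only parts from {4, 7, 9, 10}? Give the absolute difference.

Partitions of 17 into exactly 4 parts: 39.
Partitions of 17 using only parts from {4, 7, 9, 10}: 2.
|39 − 2| = 37.

37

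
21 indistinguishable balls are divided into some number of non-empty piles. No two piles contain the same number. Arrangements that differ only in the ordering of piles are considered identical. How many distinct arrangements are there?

Counting exhaustively, 76 partitions satisfy the conditions.

76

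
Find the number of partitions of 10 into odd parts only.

Listing the qualifying partitions of 10:
9,1
7,3
7,1,1,1
5,5
5,3,1,1
5,1,1,1,1,1
3,3,3,1
3,3,1,1,1,1
3,1,1,1,1,1,1,1
1,1,1,1,1,1,1,1,1,1

10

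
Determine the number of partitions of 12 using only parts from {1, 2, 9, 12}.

Enumerating:
12
9 + 2 + 1
9 + 1 + 1 + 1
2 + 2 + 2 + 2 + 2 + 2
2 + 2 + 2 + 2 + 2 + 1 + 1
2 + 2 + 2 + 2 + 1 + 1 + 1 + 1
2 + 2 + 2 + 1 + 1 + 1 + 1 + 1 + 1
2 + 2 + 1 + 1 + 1 + 1 + 1 + 1 + 1 + 1
2 + 1 + 1 + 1 + 1 + 1 + 1 + 1 + 1 + 1 + 1
1 + 1 + 1 + 1 + 1 + 1 + 1 + 1 + 1 + 1 + 1 + 1
Counting gives 10.

10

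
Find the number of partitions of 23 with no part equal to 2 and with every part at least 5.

Enumerating:
23
18 + 5
17 + 6
16 + 7
15 + 8
14 + 9
13 + 10
13 + 5 + 5
12 + 11
12 + 6 + 5
11 + 7 + 5
11 + 6 + 6
10 + 8 + 5
10 + 7 + 6
9 + 9 + 5
9 + 8 + 6
9 + 7 + 7
8 + 8 + 7
8 + 5 + 5 + 5
7 + 6 + 5 + 5
6 + 6 + 6 + 5
That's 21 in total.

21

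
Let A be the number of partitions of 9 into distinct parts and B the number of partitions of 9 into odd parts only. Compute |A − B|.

0

Partitions of 9 into distinct parts: 8.
Partitions of 9 into odd parts only: 8.
|8 − 8| = 0.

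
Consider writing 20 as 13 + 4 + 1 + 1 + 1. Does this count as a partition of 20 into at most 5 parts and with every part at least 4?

No

The parts sum to 20, and the condition 'every summand is at least 4' is violated.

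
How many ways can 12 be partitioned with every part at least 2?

21

Enumerating:
12
2,10
3,9
4,8
2,2,8
5,7
2,3,7
6,6
2,4,6
3,3,6
2,2,2,6
2,5,5
3,4,5
2,2,3,5
4,4,4
2,2,4,4
2,3,3,4
2,2,2,2,4
3,3,3,3
2,2,2,3,3
2,2,2,2,2,2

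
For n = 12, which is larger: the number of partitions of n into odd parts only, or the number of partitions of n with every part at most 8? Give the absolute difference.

Partitions of 12 into odd parts only: 15.
Partitions of 12 with every part at most 8: 70.
|15 − 70| = 55.

55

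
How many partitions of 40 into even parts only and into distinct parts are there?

64

A partial list (first 12 by largest part):
40
2,38
4,36
6,34
2,4,34
8,32
2,6,32
10,30
2,8,30
4,6,30
12,28
2,10,28
…and 52 more, for 64 total.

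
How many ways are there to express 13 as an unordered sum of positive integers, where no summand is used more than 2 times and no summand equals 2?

The partitions of 13 that satisfy the conditions:
13
12+1
11+1+1
10+3
9+4
9+3+1
8+5
8+4+1
8+3+1+1
7+6
7+5+1
7+4+1+1
7+3+3
6+6+1
6+5+1+1
6+4+3
6+3+3+1
5+5+3
5+4+4
5+4+3+1
5+3+3+1+1
4+4+3+1+1

22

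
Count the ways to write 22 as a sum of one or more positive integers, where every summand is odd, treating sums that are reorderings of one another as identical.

89

Direct enumeration gives 89 partitions.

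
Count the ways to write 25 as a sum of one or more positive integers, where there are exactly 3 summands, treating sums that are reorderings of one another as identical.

A partial list (first 12 by largest part):
1+1+23
1+2+22
1+3+21
2+2+21
1+4+20
2+3+20
1+5+19
2+4+19
3+3+19
1+6+18
2+5+18
3+4+18
…and 40 more, for 52 total.

52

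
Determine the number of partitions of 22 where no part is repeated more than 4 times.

628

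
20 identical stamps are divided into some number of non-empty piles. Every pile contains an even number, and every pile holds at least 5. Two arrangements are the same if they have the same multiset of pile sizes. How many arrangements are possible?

5

Listing the qualifying partitions of 20:
20
14 + 6
12 + 8
10 + 10
8 + 6 + 6
That's 5 in total.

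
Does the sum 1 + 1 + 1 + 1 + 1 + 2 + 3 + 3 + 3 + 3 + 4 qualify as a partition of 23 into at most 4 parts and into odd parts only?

The parts sum to 23, and the condition 'there are at most 4 summands' is violated.

No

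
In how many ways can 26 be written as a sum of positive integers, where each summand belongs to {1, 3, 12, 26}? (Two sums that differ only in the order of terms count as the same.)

Listing the qualifying partitions of 26:
26
1, 1, 12, 12
1, 1, 3, 3, 3, 3, 12
1, 1, 1, 1, 1, 3, 3, 3, 12
1, 1, 1, 1, 1, 1, 1, 1, 3, 3, 12
1, 1, 1, 1, 1, 1, 1, 1, 1, 1, 1, 3, 12
1, 1, 1, 1, 1, 1, 1, 1, 1, 1, 1, 1, 1, 1, 12
1, 1, 3, 3, 3, 3, 3, 3, 3, 3
1, 1, 1, 1, 1, 3, 3, 3, 3, 3, 3, 3
1, 1, 1, 1, 1, 1, 1, 1, 3, 3, 3, 3, 3, 3
1, 1, 1, 1, 1, 1, 1, 1, 1, 1, 1, 3, 3, 3, 3, 3
1, 1, 1, 1, 1, 1, 1, 1, 1, 1, 1, 1, 1, 1, 3, 3, 3, 3
1, 1, 1, 1, 1, 1, 1, 1, 1, 1, 1, 1, 1, 1, 1, 1, 1, 3, 3, 3
1, 1, 1, 1, 1, 1, 1, 1, 1, 1, 1, 1, 1, 1, 1, 1, 1, 1, 1, 1, 3, 3
1, 1, 1, 1, 1, 1, 1, 1, 1, 1, 1, 1, 1, 1, 1, 1, 1, 1, 1, 1, 1, 1, 1, 3
1, 1, 1, 1, 1, 1, 1, 1, 1, 1, 1, 1, 1, 1, 1, 1, 1, 1, 1, 1, 1, 1, 1, 1, 1, 1
That's 16 in total.

16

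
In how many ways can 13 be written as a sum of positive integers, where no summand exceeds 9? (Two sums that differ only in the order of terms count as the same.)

94

Direct enumeration gives 94 partitions.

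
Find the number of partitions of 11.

A partial list (first 12 by largest part):
11
10,1
9,2
9,1,1
8,3
8,2,1
8,1,1,1
7,4
7,3,1
7,2,2
7,2,1,1
7,1,1,1,1
…and 44 more, for 56 total.

56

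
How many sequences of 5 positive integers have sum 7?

Equivalently, choose which 4 of the 6 gaps become plus signs: C(6,4) = 15.

15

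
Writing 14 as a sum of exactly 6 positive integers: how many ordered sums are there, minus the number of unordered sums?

1267

Compositions: C(13,5) = 1287.
Partitions of 14 into exactly 6 parts: 20.
Difference: 1287 − 20 = 1267.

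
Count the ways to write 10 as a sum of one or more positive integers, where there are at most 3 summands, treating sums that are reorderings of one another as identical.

Listing the qualifying partitions of 10:
10
9, 1
8, 2
8, 1, 1
7, 3
7, 2, 1
6, 4
6, 3, 1
6, 2, 2
5, 5
5, 4, 1
5, 3, 2
4, 4, 2
4, 3, 3
Counting gives 14.

14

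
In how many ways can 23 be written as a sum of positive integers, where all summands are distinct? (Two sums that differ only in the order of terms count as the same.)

104

A full systematic count gives 104.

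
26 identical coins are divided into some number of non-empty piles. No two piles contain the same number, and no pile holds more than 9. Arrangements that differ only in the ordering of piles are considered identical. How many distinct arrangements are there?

They are:
9, 8, 7, 2
9, 8, 6, 3
9, 8, 6, 2, 1
9, 8, 5, 4
9, 8, 5, 3, 1
9, 8, 4, 3, 2
9, 7, 6, 4
9, 7, 6, 3, 1
9, 7, 5, 4, 1
9, 7, 5, 3, 2
9, 7, 4, 3, 2, 1
9, 6, 5, 4, 2
9, 6, 5, 3, 2, 1
8, 7, 6, 5
8, 7, 6, 4, 1
8, 7, 6, 3, 2
8, 7, 5, 4, 2
8, 7, 5, 3, 2, 1
8, 6, 5, 4, 3
8, 6, 5, 4, 2, 1
7, 6, 5, 4, 3, 1

21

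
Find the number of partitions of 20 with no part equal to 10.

A full systematic count gives 585.

585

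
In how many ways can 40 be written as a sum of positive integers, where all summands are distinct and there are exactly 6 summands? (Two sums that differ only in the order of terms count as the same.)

Direct enumeration gives 235 partitions.

235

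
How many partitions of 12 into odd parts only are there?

15

Listing the qualifying partitions of 12:
11 + 1
9 + 3
9 + 1 + 1 + 1
7 + 5
7 + 3 + 1 + 1
7 + 1 + 1 + 1 + 1 + 1
5 + 5 + 1 + 1
5 + 3 + 3 + 1
5 + 3 + 1 + 1 + 1 + 1
5 + 1 + 1 + 1 + 1 + 1 + 1 + 1
3 + 3 + 3 + 3
3 + 3 + 3 + 1 + 1 + 1
3 + 3 + 1 + 1 + 1 + 1 + 1 + 1
3 + 1 + 1 + 1 + 1 + 1 + 1 + 1 + 1 + 1
1 + 1 + 1 + 1 + 1 + 1 + 1 + 1 + 1 + 1 + 1 + 1
Counting gives 15.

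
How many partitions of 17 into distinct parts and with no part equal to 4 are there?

26

A partial list (first 12 by largest part):
17
1, 16
2, 15
3, 14
1, 2, 14
1, 3, 13
5, 12
2, 3, 12
6, 11
1, 5, 11
1, 2, 3, 11
7, 10
…and 14 more, for 26 total.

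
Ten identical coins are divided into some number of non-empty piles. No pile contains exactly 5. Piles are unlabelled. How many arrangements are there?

35

A partial list (first 12 by largest part):
10
9,1
8,2
8,1,1
7,3
7,2,1
7,1,1,1
6,4
6,3,1
6,2,2
6,2,1,1
6,1,1,1,1
…and 23 more, for 35 total.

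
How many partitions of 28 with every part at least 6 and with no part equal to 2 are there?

29

There are too many to list fully; the first 12 (by largest part) are:
28
6, 22
7, 21
8, 20
9, 19
10, 18
11, 17
12, 16
6, 6, 16
13, 15
6, 7, 15
14, 14
…and 17 more, for 29 total.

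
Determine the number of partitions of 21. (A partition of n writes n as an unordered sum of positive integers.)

Enumerating by decreasing first part gives 792 partitions in all.

792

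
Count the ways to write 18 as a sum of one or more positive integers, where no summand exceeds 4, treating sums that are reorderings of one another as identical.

Direct enumeration gives 84 partitions.

84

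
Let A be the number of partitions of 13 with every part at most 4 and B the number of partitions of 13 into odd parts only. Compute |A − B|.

Partitions of 13 with every part at most 4: 39.
Partitions of 13 into odd parts only: 18.
|39 − 18| = 21.

21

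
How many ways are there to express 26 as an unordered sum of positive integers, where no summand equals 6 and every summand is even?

A partial list (first 12 by largest part):
26
24,2
22,4
22,2,2
20,4,2
20,2,2,2
18,8
18,4,4
18,4,2,2
18,2,2,2,2
16,10
16,8,2
…and 47 more, for 59 total.

59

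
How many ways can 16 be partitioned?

231

Direct enumeration gives 231 partitions.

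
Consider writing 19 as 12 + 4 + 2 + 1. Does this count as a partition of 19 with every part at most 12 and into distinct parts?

The parts sum to 19, and the condition 'no summand exceeds 12' holds; the condition 'all summands are distinct' holds.

Yes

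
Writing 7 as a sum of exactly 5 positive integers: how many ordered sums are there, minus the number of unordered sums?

13

Ordered (compositions into 5 parts): C(6,4) = 15.
Partitions of 7 into exactly 5 parts: 2.
Difference: 15 − 2 = 13.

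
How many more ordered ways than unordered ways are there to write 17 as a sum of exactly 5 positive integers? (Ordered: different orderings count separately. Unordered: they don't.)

1773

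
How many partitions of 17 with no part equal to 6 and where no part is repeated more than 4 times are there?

161

Systematic enumeration (by largest part, then next-largest, …) yields 161.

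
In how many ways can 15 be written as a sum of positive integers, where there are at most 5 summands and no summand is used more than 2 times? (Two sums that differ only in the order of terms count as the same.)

There are too many to list fully; the first 12 (by largest part) are:
15
1,14
2,13
1,1,13
3,12
1,2,12
4,11
1,3,11
2,2,11
1,1,2,11
5,10
1,4,10
…and 53 more, for 65 total.

65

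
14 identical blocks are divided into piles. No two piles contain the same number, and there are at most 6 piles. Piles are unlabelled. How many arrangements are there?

Listing the qualifying partitions of 14:
14
13,1
12,2
11,3
11,2,1
10,4
10,3,1
9,5
9,4,1
9,3,2
8,6
8,5,1
8,4,2
8,3,2,1
7,6,1
7,5,2
7,4,3
7,4,2,1
6,5,3
6,5,2,1
6,4,3,1
5,4,3,2
Counting gives 22.

22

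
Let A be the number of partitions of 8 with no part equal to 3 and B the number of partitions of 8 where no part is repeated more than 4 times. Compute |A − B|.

4

Partitions of 8 with no part equal to 3: 15.
Partitions of 8 where no part is repeated more than 4 times: 19.
|15 − 19| = 4.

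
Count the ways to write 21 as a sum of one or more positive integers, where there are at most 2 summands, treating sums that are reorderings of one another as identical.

They are:
21
20 + 1
19 + 2
18 + 3
17 + 4
16 + 5
15 + 6
14 + 7
13 + 8
12 + 9
11 + 10
That's 11 in total.

11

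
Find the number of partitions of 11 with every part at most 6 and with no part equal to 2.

They are:
5,6
1,4,6
1,1,3,6
1,1,1,1,1,6
1,5,5
1,1,4,5
3,3,5
1,1,1,3,5
1,1,1,1,1,1,5
3,4,4
1,1,1,4,4
1,3,3,4
1,1,1,1,3,4
1,1,1,1,1,1,1,4
1,1,3,3,3
1,1,1,1,1,3,3
1,1,1,1,1,1,1,1,3
1,1,1,1,1,1,1,1,1,1,1
That's 18 in total.

18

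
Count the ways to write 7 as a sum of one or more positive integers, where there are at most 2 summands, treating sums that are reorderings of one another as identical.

4

Listing the qualifying partitions of 7:
7
6+1
5+2
4+3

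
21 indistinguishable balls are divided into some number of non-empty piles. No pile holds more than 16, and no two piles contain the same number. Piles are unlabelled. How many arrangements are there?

69

A partial list (first 12 by largest part):
5 + 16
1 + 4 + 16
2 + 3 + 16
6 + 15
1 + 5 + 15
2 + 4 + 15
1 + 2 + 3 + 15
7 + 14
1 + 6 + 14
2 + 5 + 14
3 + 4 + 14
1 + 2 + 4 + 14
…and 57 more, for 69 total.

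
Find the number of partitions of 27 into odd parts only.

192

Enumerating by decreasing first part gives 192 partitions in all.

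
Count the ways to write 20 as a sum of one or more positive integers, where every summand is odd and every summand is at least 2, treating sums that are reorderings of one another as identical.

10

Enumerating:
17 + 3
15 + 5
13 + 7
11 + 9
11 + 3 + 3 + 3
9 + 5 + 3 + 3
7 + 7 + 3 + 3
7 + 5 + 5 + 3
5 + 5 + 5 + 5
5 + 3 + 3 + 3 + 3 + 3
Counting gives 10.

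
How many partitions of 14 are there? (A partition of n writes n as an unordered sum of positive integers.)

135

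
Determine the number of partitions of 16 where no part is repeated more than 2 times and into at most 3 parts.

30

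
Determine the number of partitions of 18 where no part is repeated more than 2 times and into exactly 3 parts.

There are too many to list fully; the first 12 (by largest part) are:
16, 1, 1
15, 2, 1
14, 3, 1
14, 2, 2
13, 4, 1
13, 3, 2
12, 5, 1
12, 4, 2
12, 3, 3
11, 6, 1
11, 5, 2
11, 4, 3
…and 14 more, for 26 total.

26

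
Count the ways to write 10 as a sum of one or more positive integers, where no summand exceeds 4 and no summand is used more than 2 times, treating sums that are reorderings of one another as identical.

7

Listing the qualifying partitions of 10:
4, 4, 2
4, 4, 1, 1
4, 3, 3
4, 3, 2, 1
4, 2, 2, 1, 1
3, 3, 2, 2
3, 3, 2, 1, 1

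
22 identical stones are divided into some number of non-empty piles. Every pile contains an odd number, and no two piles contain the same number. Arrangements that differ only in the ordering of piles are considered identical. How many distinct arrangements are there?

Enumerating:
21 + 1
19 + 3
17 + 5
15 + 7
13 + 9
13 + 5 + 3 + 1
11 + 7 + 3 + 1
9 + 7 + 5 + 1
Counting gives 8.

8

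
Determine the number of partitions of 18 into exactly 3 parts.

A partial list (first 12 by largest part):
16+1+1
15+2+1
14+3+1
14+2+2
13+4+1
13+3+2
12+5+1
12+4+2
12+3+3
11+6+1
11+5+2
11+4+3
…and 15 more, for 27 total.

27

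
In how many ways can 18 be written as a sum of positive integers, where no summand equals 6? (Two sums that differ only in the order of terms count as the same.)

There are 308 such partitions.

308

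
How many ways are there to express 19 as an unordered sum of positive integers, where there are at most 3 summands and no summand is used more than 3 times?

40

A partial list (first 12 by largest part):
19
18,1
17,2
17,1,1
16,3
16,2,1
15,4
15,3,1
15,2,2
14,5
14,4,1
14,3,2
…and 28 more, for 40 total.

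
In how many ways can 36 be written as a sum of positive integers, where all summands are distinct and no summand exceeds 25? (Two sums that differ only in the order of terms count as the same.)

Direct enumeration gives 625 partitions.

625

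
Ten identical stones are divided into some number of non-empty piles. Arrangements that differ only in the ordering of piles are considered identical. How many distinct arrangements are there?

There are too many to list fully; the first 12 (by largest part) are:
10
9+1
8+2
8+1+1
7+3
7+2+1
7+1+1+1
6+4
6+3+1
6+2+2
6+2+1+1
6+1+1+1+1
…and 30 more, for 42 total.

42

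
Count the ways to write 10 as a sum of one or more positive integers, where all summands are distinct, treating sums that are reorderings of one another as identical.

10

The partitions of 10 that satisfy the conditions:
10
9, 1
8, 2
7, 3
7, 2, 1
6, 4
6, 3, 1
5, 4, 1
5, 3, 2
4, 3, 2, 1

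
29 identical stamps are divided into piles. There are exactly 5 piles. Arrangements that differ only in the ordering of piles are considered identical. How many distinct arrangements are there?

Counting exhaustively, 333 partitions satisfy the conditions.

333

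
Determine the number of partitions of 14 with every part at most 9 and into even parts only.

11

Listing the qualifying partitions of 14:
8, 6
8, 4, 2
8, 2, 2, 2
6, 6, 2
6, 4, 4
6, 4, 2, 2
6, 2, 2, 2, 2
4, 4, 4, 2
4, 4, 2, 2, 2
4, 2, 2, 2, 2, 2
2, 2, 2, 2, 2, 2, 2
That's 11 in total.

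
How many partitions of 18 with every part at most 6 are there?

199

Enumerating by decreasing first part gives 199 partitions in all.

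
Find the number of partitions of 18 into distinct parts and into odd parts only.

5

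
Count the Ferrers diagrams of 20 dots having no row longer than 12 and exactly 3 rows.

21

They are:
12,7,1
12,6,2
12,5,3
12,4,4
11,8,1
11,7,2
11,6,3
11,5,4
10,9,1
10,8,2
10,7,3
10,6,4
10,5,5
9,9,2
9,8,3
9,7,4
9,6,5
8,8,4
8,7,5
8,6,6
7,7,6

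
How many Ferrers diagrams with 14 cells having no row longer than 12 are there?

133

Systematic enumeration (by largest part, then next-largest, …) yields 133.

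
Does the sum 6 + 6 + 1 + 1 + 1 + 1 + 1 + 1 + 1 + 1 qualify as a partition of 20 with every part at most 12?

Yes

The parts sum to 20, and the condition 'no summand exceeds 12' holds.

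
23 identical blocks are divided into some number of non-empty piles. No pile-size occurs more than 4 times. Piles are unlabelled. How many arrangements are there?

A full systematic count gives 769.

769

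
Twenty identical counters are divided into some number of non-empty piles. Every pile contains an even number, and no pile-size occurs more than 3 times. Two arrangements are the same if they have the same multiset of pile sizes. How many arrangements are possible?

29

There are too many to list fully; the first 12 (by largest part) are:
20
18+2
16+4
16+2+2
14+6
14+4+2
14+2+2+2
12+8
12+6+2
12+4+4
12+4+2+2
10+10
…and 17 more, for 29 total.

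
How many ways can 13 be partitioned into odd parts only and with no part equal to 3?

8

Enumerating:
13
11 + 1 + 1
9 + 1 + 1 + 1 + 1
7 + 5 + 1
7 + 1 + 1 + 1 + 1 + 1 + 1
5 + 5 + 1 + 1 + 1
5 + 1 + 1 + 1 + 1 + 1 + 1 + 1 + 1
1 + 1 + 1 + 1 + 1 + 1 + 1 + 1 + 1 + 1 + 1 + 1 + 1
That's 8 in total.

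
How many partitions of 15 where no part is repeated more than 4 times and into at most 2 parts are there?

Listing the qualifying partitions of 15:
15
14+1
13+2
12+3
11+4
10+5
9+6
8+7
Counting gives 8.

8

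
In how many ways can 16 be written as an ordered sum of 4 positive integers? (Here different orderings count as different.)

A composition of 16 into 4 positive parts is chosen by placing 3 dividers among the 15 gaps between 16 units: C(15,3) = 455.

455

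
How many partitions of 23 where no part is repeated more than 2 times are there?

355

There are 355 such partitions.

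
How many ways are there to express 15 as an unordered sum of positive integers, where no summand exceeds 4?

54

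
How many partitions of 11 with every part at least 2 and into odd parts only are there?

They are:
11
5 + 3 + 3

2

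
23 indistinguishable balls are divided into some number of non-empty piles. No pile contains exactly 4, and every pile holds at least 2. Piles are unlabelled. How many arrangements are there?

148

Systematic enumeration (by largest part, then next-largest, …) yields 148.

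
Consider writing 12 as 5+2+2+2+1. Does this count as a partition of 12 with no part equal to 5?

No

The parts sum to 12, and the condition 'no summand equals 5' is violated.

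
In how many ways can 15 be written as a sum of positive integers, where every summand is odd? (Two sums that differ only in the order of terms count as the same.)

27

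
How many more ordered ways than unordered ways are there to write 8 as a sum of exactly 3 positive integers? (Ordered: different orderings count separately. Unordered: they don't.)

16

Ordered (compositions into 3 parts): C(7,2) = 21.
Partitions of 8 into exactly 3 parts: 5.
Difference: 21 − 5 = 16.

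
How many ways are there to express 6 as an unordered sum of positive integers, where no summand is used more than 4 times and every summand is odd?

3

The partitions of 6 that satisfy the conditions:
1+5
3+3
1+1+1+3
That's 3 in total.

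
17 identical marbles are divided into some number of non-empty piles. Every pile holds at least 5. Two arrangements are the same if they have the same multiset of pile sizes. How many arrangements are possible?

7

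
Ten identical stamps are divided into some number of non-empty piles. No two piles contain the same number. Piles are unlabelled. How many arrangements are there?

10

Listing the qualifying partitions of 10:
10
1, 9
2, 8
3, 7
1, 2, 7
4, 6
1, 3, 6
1, 4, 5
2, 3, 5
1, 2, 3, 4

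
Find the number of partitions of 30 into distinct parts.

296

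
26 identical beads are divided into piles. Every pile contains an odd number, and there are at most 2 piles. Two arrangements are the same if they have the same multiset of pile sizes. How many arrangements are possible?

7

Listing the qualifying partitions of 26:
25,1
23,3
21,5
19,7
17,9
15,11
13,13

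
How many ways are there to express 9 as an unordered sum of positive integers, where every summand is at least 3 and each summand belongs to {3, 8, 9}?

Listing the qualifying partitions of 9:
9
3,3,3

2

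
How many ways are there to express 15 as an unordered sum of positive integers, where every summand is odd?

A partial list (first 12 by largest part):
15
1 + 1 + 13
1 + 3 + 11
1 + 1 + 1 + 1 + 11
1 + 5 + 9
3 + 3 + 9
1 + 1 + 1 + 3 + 9
1 + 1 + 1 + 1 + 1 + 1 + 9
1 + 7 + 7
3 + 5 + 7
1 + 1 + 1 + 5 + 7
1 + 1 + 3 + 3 + 7
…and 15 more, for 27 total.

27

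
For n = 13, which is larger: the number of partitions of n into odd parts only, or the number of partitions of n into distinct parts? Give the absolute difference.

0

Partitions of 13 into odd parts only: 18.
Partitions of 13 into distinct parts: 18.
|18 − 18| = 0.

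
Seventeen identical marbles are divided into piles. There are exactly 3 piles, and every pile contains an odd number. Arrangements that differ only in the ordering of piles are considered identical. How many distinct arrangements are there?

8

The partitions of 17 that satisfy the conditions:
15,1,1
13,3,1
11,5,1
11,3,3
9,7,1
9,5,3
7,7,3
7,5,5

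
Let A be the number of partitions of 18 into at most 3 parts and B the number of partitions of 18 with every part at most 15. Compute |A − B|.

344

Partitions of 18 into at most 3 parts: 37.
Partitions of 18 with every part at most 15: 381.
|37 − 381| = 344.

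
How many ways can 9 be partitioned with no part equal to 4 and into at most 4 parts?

Listing the qualifying partitions of 9:
9
8+1
7+2
7+1+1
6+3
6+2+1
6+1+1+1
5+3+1
5+2+2
5+2+1+1
3+3+3
3+3+2+1
3+2+2+2

13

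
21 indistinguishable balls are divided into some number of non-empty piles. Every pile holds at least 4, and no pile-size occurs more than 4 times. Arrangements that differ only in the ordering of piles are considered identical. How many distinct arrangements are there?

27

There are too many to list fully; the first 12 (by largest part) are:
21
4,17
5,16
6,15
7,14
8,13
4,4,13
9,12
4,5,12
10,11
4,6,11
5,5,11
…and 15 more, for 27 total.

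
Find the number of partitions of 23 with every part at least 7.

8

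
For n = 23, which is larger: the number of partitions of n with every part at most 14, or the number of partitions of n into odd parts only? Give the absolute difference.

Partitions of 23 with every part at most 14: 1188.
Partitions of 23 into odd parts only: 104.
|1188 − 104| = 1084.

1084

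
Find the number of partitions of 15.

176

Systematic enumeration (by largest part, then next-largest, …) yields 176.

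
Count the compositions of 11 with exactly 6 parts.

Place 5 bars in the 10 internal gaps of a row of 11 dots: C(10,5) = 252.

252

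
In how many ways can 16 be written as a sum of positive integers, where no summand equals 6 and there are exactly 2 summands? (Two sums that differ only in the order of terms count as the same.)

The partitions of 16 that satisfy the conditions:
15+1
14+2
13+3
12+4
11+5
9+7
8+8
Counting gives 7.

7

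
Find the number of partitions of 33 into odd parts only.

There are 448 such partitions.

448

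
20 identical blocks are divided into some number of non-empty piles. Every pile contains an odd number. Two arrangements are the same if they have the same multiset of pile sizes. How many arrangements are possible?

There are too many to list fully; the first 12 (by largest part) are:
19+1
17+3
17+1+1+1
15+5
15+3+1+1
15+1+1+1+1+1
13+7
13+5+1+1
13+3+3+1
13+3+1+1+1+1
13+1+1+1+1+1+1+1
11+9
…and 52 more, for 64 total.

64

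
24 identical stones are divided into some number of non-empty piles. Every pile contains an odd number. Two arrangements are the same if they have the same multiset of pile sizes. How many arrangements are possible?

122

Enumerating by decreasing first part gives 122 partitions in all.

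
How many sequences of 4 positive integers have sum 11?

120

Place 3 bars in the 10 internal gaps of a row of 11 dots: C(10,3) = 120.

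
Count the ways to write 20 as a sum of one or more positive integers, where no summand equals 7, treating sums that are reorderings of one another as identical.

There are 526 such partitions.

526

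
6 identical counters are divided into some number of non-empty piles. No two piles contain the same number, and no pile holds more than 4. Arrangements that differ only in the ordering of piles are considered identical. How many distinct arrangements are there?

They are:
4 + 2
3 + 2 + 1

2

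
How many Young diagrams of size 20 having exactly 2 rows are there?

10

They are:
19+1
18+2
17+3
16+4
15+5
14+6
13+7
12+8
11+9
10+10
That's 10 in total.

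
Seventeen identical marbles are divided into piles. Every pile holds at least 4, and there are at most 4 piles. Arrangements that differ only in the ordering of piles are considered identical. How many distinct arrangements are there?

12

Enumerating:
17
13 + 4
12 + 5
11 + 6
10 + 7
9 + 8
9 + 4 + 4
8 + 5 + 4
7 + 6 + 4
7 + 5 + 5
6 + 6 + 5
5 + 4 + 4 + 4
Counting gives 12.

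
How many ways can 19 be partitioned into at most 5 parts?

There are 164 such partitions.

164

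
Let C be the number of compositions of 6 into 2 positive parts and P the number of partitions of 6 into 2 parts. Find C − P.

2

Ordered (compositions into 2 parts): C(5,1) = 5.
Unordered (partitions into 2 parts): 3.
Difference: 5 − 3 = 2.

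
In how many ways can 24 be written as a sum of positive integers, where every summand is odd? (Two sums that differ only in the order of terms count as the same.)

Direct enumeration gives 122 partitions.

122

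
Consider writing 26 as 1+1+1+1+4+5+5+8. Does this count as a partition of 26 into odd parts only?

No

The parts sum to 26, and the condition 'every summand is odd' is violated.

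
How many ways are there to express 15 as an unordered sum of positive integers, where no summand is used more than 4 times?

127

Systematic enumeration (by largest part, then next-largest, …) yields 127.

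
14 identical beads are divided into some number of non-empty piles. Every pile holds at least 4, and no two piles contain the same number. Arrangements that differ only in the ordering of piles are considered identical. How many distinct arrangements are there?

Listing the qualifying partitions of 14:
14
10 + 4
9 + 5
8 + 6

4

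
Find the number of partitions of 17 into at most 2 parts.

9

They are:
17
16, 1
15, 2
14, 3
13, 4
12, 5
11, 6
10, 7
9, 8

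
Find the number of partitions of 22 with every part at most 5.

There are 255 such partitions.

255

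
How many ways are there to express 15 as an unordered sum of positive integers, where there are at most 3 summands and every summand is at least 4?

8

Listing the qualifying partitions of 15:
15
11 + 4
10 + 5
9 + 6
8 + 7
7 + 4 + 4
6 + 5 + 4
5 + 5 + 5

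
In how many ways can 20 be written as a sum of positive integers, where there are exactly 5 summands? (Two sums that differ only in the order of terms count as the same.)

84

Enumerating by decreasing first part gives 84 partitions in all.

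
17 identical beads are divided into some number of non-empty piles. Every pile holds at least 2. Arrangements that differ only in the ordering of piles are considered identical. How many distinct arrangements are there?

A partial list (first 12 by largest part):
17
15, 2
14, 3
13, 4
13, 2, 2
12, 5
12, 3, 2
11, 6
11, 4, 2
11, 3, 3
11, 2, 2, 2
10, 7
…and 54 more, for 66 total.

66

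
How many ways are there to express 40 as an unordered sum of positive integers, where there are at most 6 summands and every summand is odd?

Counting exhaustively, 257 partitions satisfy the conditions.

257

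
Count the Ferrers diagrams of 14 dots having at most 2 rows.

8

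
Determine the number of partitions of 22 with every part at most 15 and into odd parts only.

Enumerating by decreasing first part gives 83 partitions in all.

83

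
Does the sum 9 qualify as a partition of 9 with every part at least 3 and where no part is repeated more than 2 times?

The parts sum to 9, and the condition 'every summand is at least 3' holds; the condition 'no summand is used more than 2 times' holds.

Yes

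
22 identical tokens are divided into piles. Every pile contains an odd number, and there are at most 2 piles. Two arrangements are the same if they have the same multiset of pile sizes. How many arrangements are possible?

6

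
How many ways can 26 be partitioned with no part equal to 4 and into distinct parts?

Enumerating by decreasing first part gives 107 partitions in all.

107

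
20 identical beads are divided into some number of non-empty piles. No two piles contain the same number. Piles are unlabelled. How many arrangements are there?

A partial list (first 12 by largest part):
20
19+1
18+2
17+3
17+2+1
16+4
16+3+1
15+5
15+4+1
15+3+2
14+6
14+5+1
…and 52 more, for 64 total.

64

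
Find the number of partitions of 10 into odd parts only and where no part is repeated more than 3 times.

6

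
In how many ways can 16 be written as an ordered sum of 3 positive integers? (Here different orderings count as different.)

105

By stars and bars with positive parts, the count is C(15,2) = 105.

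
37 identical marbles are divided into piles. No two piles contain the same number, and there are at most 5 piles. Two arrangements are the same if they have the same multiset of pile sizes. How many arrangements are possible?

Counting exhaustively, 595 partitions satisfy the conditions.

595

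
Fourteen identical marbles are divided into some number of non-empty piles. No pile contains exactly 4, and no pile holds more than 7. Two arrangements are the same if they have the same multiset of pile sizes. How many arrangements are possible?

There are too many to list fully; the first 12 (by largest part) are:
7+7
1+6+7
2+5+7
1+1+5+7
1+3+3+7
2+2+3+7
1+1+2+3+7
1+1+1+1+3+7
1+2+2+2+7
1+1+1+2+2+7
1+1+1+1+1+2+7
1+1+1+1+1+1+1+7
…and 55 more, for 67 total.

67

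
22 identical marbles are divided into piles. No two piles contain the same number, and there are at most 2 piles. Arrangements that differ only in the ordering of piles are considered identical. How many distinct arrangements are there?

Enumerating:
22
1,21
2,20
3,19
4,18
5,17
6,16
7,15
8,14
9,13
10,12
That's 11 in total.

11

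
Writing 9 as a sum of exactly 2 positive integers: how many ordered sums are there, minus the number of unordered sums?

4

Ordered (compositions into 2 parts): C(8,1) = 8.
Partitions of 9 into exactly 2 parts: 4.
Difference: 8 − 4 = 4.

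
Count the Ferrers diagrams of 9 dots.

30

There are too many to list fully; the first 12 (by largest part) are:
9
8+1
7+2
7+1+1
6+3
6+2+1
6+1+1+1
5+4
5+3+1
5+2+2
5+2+1+1
5+1+1+1+1
…and 18 more, for 30 total.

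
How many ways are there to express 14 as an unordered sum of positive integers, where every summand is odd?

22

Enumerating:
13, 1
11, 3
11, 1, 1, 1
9, 5
9, 3, 1, 1
9, 1, 1, 1, 1, 1
7, 7
7, 5, 1, 1
7, 3, 3, 1
7, 3, 1, 1, 1, 1
7, 1, 1, 1, 1, 1, 1, 1
5, 5, 3, 1
5, 5, 1, 1, 1, 1
5, 3, 3, 3
5, 3, 3, 1, 1, 1
5, 3, 1, 1, 1, 1, 1, 1
5, 1, 1, 1, 1, 1, 1, 1, 1, 1
3, 3, 3, 3, 1, 1
3, 3, 3, 1, 1, 1, 1, 1
3, 3, 1, 1, 1, 1, 1, 1, 1, 1
3, 1, 1, 1, 1, 1, 1, 1, 1, 1, 1, 1
1, 1, 1, 1, 1, 1, 1, 1, 1, 1, 1, 1, 1, 1
Counting gives 22.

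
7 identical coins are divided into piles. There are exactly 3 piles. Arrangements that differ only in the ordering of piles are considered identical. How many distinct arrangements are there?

4

They are:
5 + 1 + 1
4 + 2 + 1
3 + 3 + 1
3 + 2 + 2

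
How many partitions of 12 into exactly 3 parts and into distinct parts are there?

Enumerating:
1 + 2 + 9
1 + 3 + 8
1 + 4 + 7
2 + 3 + 7
1 + 5 + 6
2 + 4 + 6
3 + 4 + 5

7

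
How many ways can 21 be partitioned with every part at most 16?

780

Enumerating by decreasing first part gives 780 partitions in all.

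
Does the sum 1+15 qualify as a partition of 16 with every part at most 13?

No

The parts sum to 16, and the condition 'no summand exceeds 13' is violated.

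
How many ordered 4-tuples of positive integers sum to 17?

560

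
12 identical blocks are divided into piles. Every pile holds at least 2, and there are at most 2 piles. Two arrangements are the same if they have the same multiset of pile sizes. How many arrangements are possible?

6

The partitions of 12 that satisfy the conditions:
12
10+2
9+3
8+4
7+5
6+6
That's 6 in total.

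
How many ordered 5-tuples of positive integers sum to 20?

3876

Equivalently, choose which 4 of the 19 gaps become plus signs: C(19,4) = 3876.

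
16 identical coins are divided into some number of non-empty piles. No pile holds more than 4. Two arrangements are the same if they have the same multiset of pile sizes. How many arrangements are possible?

64

There are too many to list fully; the first 12 (by largest part) are:
4, 4, 4, 4
1, 3, 4, 4, 4
2, 2, 4, 4, 4
1, 1, 2, 4, 4, 4
1, 1, 1, 1, 4, 4, 4
2, 3, 3, 4, 4
1, 1, 3, 3, 4, 4
1, 2, 2, 3, 4, 4
1, 1, 1, 2, 3, 4, 4
1, 1, 1, 1, 1, 3, 4, 4
2, 2, 2, 2, 4, 4
1, 1, 2, 2, 2, 4, 4
…and 52 more, for 64 total.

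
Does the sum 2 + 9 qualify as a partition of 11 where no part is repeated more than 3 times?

Yes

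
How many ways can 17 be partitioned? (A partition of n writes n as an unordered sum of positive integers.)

297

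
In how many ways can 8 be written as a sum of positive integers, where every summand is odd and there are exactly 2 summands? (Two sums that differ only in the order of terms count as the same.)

Listing the qualifying partitions of 8:
7 + 1
5 + 3

2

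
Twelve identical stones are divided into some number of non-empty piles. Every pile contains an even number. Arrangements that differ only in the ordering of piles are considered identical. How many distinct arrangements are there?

Enumerating:
12
10,2
8,4
8,2,2
6,6
6,4,2
6,2,2,2
4,4,4
4,4,2,2
4,2,2,2,2
2,2,2,2,2,2
Counting gives 11.

11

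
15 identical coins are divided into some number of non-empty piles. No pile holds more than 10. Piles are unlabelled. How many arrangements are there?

164

Direct enumeration gives 164 partitions.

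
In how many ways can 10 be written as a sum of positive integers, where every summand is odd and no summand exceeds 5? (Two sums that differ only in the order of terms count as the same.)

Enumerating:
5 + 5
5 + 3 + 1 + 1
5 + 1 + 1 + 1 + 1 + 1
3 + 3 + 3 + 1
3 + 3 + 1 + 1 + 1 + 1
3 + 1 + 1 + 1 + 1 + 1 + 1 + 1
1 + 1 + 1 + 1 + 1 + 1 + 1 + 1 + 1 + 1
That's 7 in total.

7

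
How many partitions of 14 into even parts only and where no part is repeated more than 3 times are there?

12

The partitions of 14 that satisfy the conditions:
14
12, 2
10, 4
10, 2, 2
8, 6
8, 4, 2
8, 2, 2, 2
6, 6, 2
6, 4, 4
6, 4, 2, 2
4, 4, 4, 2
4, 4, 2, 2, 2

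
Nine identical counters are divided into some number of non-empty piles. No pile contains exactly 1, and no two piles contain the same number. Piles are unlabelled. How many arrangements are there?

They are:
9
2,7
3,6
4,5
2,3,4

5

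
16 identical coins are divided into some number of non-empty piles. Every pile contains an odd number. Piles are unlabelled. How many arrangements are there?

32

A partial list (first 12 by largest part):
15+1
13+3
13+1+1+1
11+5
11+3+1+1
11+1+1+1+1+1
9+7
9+5+1+1
9+3+3+1
9+3+1+1+1+1
9+1+1+1+1+1+1+1
7+7+1+1
…and 20 more, for 32 total.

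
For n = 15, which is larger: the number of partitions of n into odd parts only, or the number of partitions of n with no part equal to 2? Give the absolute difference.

48

Partitions of 15 into odd parts only: 27.
Partitions of 15 with no part equal to 2: 75.
|27 − 75| = 48.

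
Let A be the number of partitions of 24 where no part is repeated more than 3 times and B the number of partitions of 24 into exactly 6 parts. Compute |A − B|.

523

Partitions of 24 where no part is repeated more than 3 times: 722.
Partitions of 24 into exactly 6 parts: 199.
|722 − 199| = 523.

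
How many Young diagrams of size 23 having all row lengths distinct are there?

104

Enumerating by decreasing first part gives 104 partitions in all.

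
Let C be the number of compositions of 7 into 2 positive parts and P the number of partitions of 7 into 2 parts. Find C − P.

Ordered (compositions into 2 parts): C(6,1) = 6.
Unordered (partitions into 2 parts): 3.
Difference: 6 − 3 = 3.

3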